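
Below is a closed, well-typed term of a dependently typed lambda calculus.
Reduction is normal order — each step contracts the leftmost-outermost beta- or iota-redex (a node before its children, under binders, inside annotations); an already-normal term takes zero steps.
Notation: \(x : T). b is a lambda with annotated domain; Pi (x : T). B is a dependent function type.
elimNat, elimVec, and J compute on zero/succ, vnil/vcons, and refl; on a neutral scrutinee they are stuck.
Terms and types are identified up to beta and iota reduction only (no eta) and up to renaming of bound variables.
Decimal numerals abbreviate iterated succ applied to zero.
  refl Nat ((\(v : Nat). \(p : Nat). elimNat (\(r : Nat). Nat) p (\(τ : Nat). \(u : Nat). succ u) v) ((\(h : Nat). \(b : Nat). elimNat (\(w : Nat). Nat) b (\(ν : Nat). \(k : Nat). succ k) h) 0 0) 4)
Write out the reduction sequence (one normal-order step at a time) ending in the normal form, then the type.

normal-order reduction:
  refl Nat ((\(v : Nat). \(p : Nat). elimNat (\(r : Nat). Nat) p (\(τ : Nat). \(u : Nat). succ u) v) ((\(h : Nat). \(b : Nat). elimNat (\(w : Nat). Nat) b (\(ν : Nat). \(k : Nat). succ k) h) 0 0) 4)
  ~> refl Nat ((\(v : Nat). elimNat (\(p : Nat). Nat) v (\(r : Nat). \(τ : Nat). succ τ) ((\(u : Nat). \(h : Nat). elimNat (\(b : Nat). Nat) h (\(w : Nat). \(ν : Nat). succ ν) u) 0 0)) 4)
  ~> refl Nat (elimNat (\(v : Nat). Nat) 4 (\(p : Nat). \(r : Nat). succ r) ((\(τ : Nat). \(u : Nat). elimNat (\(h : Nat). Nat) u (\(b : Nat). \(w : Nat). succ w) τ) 0 0))
  ~> refl Nat (elimNat (\(v : Nat). Nat) 4 (\(p : Nat). \(r : Nat). succ r) ((\(τ : Nat). elimNat (\(u : Nat). Nat) τ (\(h : Nat). \(b : Nat). succ b) 0) 0))
  ~> refl Nat (elimNat (\(v : Nat). Nat) 4 (\(p : Nat). \(r : Nat). succ r) (elimNat (\(τ : Nat). Nat) 0 (\(u : Nat). \(h : Nat). succ h) 0))
  ~> refl Nat (elimNat (\(v : Nat). Nat) 4 (\(p : Nat). \(r : Nat). succ r) 0)
  ~> refl Nat 4
inferred type:
  Eq Nat 4 4


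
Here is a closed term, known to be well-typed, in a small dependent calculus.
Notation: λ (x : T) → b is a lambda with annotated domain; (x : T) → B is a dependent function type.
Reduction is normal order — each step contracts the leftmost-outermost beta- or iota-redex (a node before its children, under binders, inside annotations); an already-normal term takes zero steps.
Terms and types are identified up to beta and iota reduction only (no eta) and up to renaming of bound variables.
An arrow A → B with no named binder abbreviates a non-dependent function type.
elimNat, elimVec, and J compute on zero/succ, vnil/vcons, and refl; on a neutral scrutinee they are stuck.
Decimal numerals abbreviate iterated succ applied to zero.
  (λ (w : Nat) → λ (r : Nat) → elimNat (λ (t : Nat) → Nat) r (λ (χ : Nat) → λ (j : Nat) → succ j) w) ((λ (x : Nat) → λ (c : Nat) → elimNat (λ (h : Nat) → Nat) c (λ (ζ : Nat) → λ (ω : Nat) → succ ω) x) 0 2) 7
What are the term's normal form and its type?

normal form:
  9
type:
  Nat
observation: 12 normal-order steps normalize the term, beginning with a beta-redex.


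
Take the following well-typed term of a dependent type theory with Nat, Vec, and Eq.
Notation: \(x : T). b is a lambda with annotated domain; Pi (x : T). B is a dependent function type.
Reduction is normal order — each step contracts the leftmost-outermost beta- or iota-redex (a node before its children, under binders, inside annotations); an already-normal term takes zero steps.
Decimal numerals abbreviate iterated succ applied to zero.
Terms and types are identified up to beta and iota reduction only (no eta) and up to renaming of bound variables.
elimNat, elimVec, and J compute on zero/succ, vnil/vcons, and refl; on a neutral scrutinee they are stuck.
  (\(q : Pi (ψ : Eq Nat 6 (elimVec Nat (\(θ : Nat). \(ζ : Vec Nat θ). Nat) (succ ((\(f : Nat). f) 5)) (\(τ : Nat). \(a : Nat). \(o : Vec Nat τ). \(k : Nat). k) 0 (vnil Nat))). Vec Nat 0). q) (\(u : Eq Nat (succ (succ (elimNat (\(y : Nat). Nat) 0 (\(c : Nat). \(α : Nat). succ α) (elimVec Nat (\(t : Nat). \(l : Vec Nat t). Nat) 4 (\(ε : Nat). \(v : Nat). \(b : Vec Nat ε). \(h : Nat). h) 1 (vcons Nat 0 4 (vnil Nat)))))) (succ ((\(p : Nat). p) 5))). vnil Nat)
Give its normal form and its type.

reduced normal form:
  \(q : Eq Nat 6 6). vnil Nat
inferred type:
  Pi (q : Eq Nat 6 6). Vec Nat 0
observation: normalization takes exactly 21 steps under the normal-order strategy.


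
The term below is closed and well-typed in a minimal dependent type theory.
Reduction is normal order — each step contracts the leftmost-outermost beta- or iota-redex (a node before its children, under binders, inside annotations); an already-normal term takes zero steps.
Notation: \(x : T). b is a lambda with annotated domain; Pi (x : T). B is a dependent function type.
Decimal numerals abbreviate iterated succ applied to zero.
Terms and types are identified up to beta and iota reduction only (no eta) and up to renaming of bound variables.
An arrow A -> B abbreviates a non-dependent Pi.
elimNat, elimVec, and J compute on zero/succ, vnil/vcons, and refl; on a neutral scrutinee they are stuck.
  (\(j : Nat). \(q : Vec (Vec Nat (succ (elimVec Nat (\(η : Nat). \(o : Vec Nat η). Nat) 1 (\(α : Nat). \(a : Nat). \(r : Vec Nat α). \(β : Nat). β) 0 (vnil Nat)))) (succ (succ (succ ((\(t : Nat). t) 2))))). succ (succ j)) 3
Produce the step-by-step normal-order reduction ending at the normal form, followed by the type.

normal-order reduction sequence:
  (\(j : Nat). \(q : Vec (Vec Nat (succ (elimVec Nat (\(η : Nat). \(o : Vec Nat η). Nat) 1 (\(α : Nat). \(a : Nat). \(r : Vec Nat α). \(β : Nat). β) 0 (vnil Nat)))) (succ (succ (succ ((\(t : Nat). t) 2))))). succ (succ j)) 3
  ~> \(j : Vec (Vec Nat (succ (elimVec Nat (\(q : Nat). \(η : Vec Nat q). Nat) 1 (\(o : Nat). \(α : Nat). \(a : Vec Nat o). \(r : Nat). r) 0 (vnil Nat)))) (succ (succ (succ ((\(β : Nat). β) 2))))). 5
  ~> \(j : Vec (Vec Nat 2) (succ (succ (succ ((\(q : Nat). q) 2))))). 5
  ~> \(j : Vec (Vec Nat 2) 5). 5
the term's type:
  Vec (Vec Nat 2) 5 -> Nat


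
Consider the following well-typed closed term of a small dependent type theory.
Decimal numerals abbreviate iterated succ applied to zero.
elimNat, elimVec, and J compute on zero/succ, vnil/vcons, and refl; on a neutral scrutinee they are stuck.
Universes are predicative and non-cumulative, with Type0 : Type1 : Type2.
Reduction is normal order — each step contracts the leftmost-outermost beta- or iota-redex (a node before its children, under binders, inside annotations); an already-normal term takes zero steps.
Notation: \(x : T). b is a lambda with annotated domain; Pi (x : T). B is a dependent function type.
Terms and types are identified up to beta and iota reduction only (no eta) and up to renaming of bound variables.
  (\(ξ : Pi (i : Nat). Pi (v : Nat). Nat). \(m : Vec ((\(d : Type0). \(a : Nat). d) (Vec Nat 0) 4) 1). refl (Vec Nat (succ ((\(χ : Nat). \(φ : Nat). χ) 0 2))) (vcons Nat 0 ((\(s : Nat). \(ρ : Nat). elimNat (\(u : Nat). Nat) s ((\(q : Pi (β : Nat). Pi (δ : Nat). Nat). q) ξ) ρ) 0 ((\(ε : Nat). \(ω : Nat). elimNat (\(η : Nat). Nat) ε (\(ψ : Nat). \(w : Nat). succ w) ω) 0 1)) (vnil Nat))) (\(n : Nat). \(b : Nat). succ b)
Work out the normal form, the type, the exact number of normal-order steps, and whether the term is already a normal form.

resulting normal form:
  \(ξ : Vec (Vec Nat 0) 1). refl (Vec Nat 1) (vcons Nat 0 1 (vnil Nat))
inferred type:
  Pi (ξ : Vec (Vec Nat 0) 1). Eq (Vec Nat 1) (vcons Nat 0 1 (vnil Nat)) (vcons Nat 0 1 (vnil Nat))
reduction steps (normal order): 18
already normal: no
first contracted redex: a beta-redex


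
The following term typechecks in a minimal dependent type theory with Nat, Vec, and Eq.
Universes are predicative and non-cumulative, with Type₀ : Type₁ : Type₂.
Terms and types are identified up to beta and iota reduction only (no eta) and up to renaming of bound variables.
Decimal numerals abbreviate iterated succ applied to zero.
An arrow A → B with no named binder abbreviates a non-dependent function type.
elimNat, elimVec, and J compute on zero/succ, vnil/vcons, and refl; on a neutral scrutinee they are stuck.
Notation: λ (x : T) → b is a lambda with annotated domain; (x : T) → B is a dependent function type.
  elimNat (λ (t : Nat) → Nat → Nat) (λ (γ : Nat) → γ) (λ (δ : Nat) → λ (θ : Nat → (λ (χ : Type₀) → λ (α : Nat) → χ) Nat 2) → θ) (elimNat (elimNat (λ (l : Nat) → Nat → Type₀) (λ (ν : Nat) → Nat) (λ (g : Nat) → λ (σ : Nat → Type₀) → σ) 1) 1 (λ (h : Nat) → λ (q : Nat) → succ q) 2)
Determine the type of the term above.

the term's type:
  Nat → Nat


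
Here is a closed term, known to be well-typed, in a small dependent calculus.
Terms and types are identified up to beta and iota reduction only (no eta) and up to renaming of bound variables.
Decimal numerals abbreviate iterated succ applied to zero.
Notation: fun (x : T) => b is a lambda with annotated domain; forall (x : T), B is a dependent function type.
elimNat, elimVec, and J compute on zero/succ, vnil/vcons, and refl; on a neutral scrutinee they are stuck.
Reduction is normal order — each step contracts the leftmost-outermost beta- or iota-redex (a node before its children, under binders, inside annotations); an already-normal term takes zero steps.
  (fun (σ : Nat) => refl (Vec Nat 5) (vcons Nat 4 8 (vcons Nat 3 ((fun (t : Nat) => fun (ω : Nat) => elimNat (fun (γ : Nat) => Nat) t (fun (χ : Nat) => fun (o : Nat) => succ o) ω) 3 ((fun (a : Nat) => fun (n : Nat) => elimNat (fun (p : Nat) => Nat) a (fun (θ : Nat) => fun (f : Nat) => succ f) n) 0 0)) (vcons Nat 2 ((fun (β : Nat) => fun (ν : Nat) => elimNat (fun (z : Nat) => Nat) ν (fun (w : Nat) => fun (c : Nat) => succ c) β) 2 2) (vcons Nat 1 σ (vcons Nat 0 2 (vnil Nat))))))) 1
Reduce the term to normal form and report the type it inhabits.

resulting normal form:
  refl (Vec Nat 5) (vcons Nat 4 8 (vcons Nat 3 3 (vcons Nat 2 4 (vcons Nat 1 1 (vcons Nat 0 2 (vnil Nat))))))
the term's type:
  Eq (Vec Nat 5) (vcons Nat 4 8 (vcons Nat 3 3 (vcons Nat 2 4 (vcons Nat 1 1 (vcons Nat 0 2 (vnil Nat)))))) (vcons Nat 4 8 (vcons Nat 3 3 (vcons Nat 2 4 (vcons Nat 1 1 (vcons Nat 0 2 (vnil Nat))))))
observation: reduction starts at a beta-redex, and 16 normal-order steps reach the normal form.


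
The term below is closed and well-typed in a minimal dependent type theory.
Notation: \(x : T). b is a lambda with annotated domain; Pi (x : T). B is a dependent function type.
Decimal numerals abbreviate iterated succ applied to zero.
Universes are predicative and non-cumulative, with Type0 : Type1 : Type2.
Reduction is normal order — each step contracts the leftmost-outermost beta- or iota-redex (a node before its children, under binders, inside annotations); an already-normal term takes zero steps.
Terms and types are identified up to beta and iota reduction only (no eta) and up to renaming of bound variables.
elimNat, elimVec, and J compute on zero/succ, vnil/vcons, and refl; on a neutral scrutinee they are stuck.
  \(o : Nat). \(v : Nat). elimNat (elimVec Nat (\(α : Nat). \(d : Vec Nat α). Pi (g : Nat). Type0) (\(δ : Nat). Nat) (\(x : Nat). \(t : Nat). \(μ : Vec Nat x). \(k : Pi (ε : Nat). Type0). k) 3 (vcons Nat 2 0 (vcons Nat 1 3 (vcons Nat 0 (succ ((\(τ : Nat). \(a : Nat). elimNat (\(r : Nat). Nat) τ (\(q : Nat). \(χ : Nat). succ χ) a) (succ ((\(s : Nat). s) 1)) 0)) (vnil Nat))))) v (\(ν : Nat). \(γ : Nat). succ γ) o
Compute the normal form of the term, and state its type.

normal form:
  \(o : Nat). \(v : Nat). elimNat (\(α : Nat). Nat) v (\(d : Nat). \(g : Nat). succ g) o
the term's type:
  Pi (o : Nat). Pi (v : Nat). Nat
observation: contracting an elimVec iota-redex first, the term normalizes in 16 steps.


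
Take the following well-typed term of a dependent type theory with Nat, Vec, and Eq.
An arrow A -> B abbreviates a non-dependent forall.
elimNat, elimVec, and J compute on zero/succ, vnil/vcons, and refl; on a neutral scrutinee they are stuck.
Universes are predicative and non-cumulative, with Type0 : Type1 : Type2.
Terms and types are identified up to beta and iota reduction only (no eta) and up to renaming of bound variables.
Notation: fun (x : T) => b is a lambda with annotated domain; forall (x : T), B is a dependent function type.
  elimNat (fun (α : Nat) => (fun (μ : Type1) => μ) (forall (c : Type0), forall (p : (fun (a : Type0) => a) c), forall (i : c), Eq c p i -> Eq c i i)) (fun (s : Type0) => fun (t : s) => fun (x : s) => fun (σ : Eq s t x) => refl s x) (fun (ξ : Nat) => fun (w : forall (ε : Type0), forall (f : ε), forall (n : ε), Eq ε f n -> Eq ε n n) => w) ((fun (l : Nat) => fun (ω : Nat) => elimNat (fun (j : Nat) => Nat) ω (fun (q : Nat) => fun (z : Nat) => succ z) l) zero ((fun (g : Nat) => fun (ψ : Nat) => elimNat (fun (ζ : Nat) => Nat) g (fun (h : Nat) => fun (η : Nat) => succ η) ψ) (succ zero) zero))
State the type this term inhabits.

type:
  forall (α : Type0), forall (μ : α), forall (c : α), Eq α μ c -> Eq α c c


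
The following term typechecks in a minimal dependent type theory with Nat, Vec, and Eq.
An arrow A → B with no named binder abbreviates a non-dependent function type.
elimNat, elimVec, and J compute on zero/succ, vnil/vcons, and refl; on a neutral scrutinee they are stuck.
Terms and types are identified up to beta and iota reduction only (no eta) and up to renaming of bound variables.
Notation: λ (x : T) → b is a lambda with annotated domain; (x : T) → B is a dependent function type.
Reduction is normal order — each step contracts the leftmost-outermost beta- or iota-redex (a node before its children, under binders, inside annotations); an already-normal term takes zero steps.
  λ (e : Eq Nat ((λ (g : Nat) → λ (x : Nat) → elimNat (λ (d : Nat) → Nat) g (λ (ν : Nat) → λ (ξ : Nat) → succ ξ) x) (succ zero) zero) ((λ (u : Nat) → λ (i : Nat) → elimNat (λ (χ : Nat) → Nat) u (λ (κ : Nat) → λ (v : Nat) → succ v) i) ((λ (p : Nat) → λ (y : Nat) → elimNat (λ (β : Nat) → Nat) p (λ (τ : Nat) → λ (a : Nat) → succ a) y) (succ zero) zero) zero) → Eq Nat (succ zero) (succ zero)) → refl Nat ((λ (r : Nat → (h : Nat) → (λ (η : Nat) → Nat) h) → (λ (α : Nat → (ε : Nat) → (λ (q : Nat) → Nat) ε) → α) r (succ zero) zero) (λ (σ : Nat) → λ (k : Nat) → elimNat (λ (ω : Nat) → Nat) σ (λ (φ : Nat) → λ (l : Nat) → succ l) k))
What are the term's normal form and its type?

resulting normal form:
  λ (e : Eq Nat (succ zero) (succ zero) → Eq Nat (succ zero) (succ zero)) → refl Nat (succ zero)
type:
  (Eq Nat (succ zero) (succ zero) → Eq Nat (succ zero) (succ zero)) → Eq Nat (succ zero) (succ zero)


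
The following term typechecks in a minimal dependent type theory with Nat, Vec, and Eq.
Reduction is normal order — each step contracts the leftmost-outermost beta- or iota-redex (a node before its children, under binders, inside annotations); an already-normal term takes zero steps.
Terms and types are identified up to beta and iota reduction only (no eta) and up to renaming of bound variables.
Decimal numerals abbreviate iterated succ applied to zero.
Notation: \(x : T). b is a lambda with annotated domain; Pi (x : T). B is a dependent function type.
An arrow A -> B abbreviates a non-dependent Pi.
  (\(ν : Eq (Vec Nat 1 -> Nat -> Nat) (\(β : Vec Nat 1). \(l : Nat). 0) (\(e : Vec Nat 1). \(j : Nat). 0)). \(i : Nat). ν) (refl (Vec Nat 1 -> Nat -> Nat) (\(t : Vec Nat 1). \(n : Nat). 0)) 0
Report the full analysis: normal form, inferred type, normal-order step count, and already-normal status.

resulting normal form:
  refl (Vec Nat 1 -> Nat -> Nat) (\(ν : Vec Nat 1). \(β : Nat). 0)
type:
  Eq (Vec Nat 1 -> Nat -> Nat) (\(ν : Vec Nat 1). \(β : Nat). 0) (\(l : Vec Nat 1). \(e : Nat). 0)
normal-order step count: 2
started in normal form: no
first contracted redex: a beta-redex


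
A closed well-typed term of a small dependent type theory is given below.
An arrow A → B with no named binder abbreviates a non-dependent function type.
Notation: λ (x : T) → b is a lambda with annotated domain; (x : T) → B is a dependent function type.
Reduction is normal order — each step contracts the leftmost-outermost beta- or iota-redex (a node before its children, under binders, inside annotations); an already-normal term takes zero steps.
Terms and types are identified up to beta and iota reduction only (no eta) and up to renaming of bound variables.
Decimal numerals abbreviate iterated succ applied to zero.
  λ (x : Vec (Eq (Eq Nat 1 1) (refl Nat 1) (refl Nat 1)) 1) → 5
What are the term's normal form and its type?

resulting normal form:
  λ (x : Vec (Eq (Eq Nat 1 1) (refl Nat 1) (refl Nat 1)) 1) → 5
inferred type:
  Vec (Eq (Eq Nat 1 1) (refl Nat 1) (refl Nat 1)) 1 → Nat


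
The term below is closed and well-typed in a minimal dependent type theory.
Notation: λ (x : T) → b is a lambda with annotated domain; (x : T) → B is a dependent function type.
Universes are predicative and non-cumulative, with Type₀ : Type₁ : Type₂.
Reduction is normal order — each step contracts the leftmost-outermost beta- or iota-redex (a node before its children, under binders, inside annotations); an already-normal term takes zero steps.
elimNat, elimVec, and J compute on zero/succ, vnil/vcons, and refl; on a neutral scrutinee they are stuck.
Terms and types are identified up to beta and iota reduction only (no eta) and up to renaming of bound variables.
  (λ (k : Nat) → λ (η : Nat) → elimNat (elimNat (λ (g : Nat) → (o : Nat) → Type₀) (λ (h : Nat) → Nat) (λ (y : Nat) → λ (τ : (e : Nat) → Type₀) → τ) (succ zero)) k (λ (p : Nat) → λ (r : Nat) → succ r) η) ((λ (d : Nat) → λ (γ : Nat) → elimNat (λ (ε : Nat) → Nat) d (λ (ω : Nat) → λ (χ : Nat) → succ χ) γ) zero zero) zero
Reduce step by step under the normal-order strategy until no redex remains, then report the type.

reduction (normal order):
  (λ (k : Nat) → λ (η : Nat) → elimNat (elimNat (λ (g : Nat) → (o : Nat) → Type₀) (λ (h : Nat) → Nat) (λ (y : Nat) → λ (τ : (e : Nat) → Type₀) → τ) (succ zero)) k (λ (p : Nat) → λ (r : Nat) → succ r) η) ((λ (d : Nat) → λ (γ : Nat) → elimNat (λ (ε : Nat) → Nat) d (λ (ω : Nat) → λ (χ : Nat) → succ χ) γ) zero zero) zero
  ~> (λ (k : Nat) → elimNat (elimNat (λ (η : Nat) → (g : Nat) → Type₀) (λ (o : Nat) → Nat) (λ (h : Nat) → λ (y : (τ : Nat) → Type₀) → y) (succ zero)) ((λ (e : Nat) → λ (p : Nat) → elimNat (λ (r : Nat) → Nat) e (λ (d : Nat) → λ (γ : Nat) → succ γ) p) zero zero) (λ (ε : Nat) → λ (ω : Nat) → succ ω) k) zero
  ~> elimNat (elimNat (λ (k : Nat) → (η : Nat) → Type₀) (λ (g : Nat) → Nat) (λ (o : Nat) → λ (h : (y : Nat) → Type₀) → h) (succ zero)) ((λ (τ : Nat) → λ (e : Nat) → elimNat (λ (p : Nat) → Nat) τ (λ (r : Nat) → λ (d : Nat) → succ d) e) zero zero) (λ (γ : Nat) → λ (ε : Nat) → succ ε) zero
  ~> (λ (k : Nat) → λ (η : Nat) → elimNat (λ (g : Nat) → Nat) k (λ (o : Nat) → λ (h : Nat) → succ h) η) zero zero
  ~> (λ (k : Nat) → elimNat (λ (η : Nat) → Nat) zero (λ (g : Nat) → λ (o : Nat) → succ o) k) zero
  ~> elimNat (λ (k : Nat) → Nat) zero (λ (η : Nat) → λ (g : Nat) → succ g) zero
  ~> zero
the term's type:
  Nat


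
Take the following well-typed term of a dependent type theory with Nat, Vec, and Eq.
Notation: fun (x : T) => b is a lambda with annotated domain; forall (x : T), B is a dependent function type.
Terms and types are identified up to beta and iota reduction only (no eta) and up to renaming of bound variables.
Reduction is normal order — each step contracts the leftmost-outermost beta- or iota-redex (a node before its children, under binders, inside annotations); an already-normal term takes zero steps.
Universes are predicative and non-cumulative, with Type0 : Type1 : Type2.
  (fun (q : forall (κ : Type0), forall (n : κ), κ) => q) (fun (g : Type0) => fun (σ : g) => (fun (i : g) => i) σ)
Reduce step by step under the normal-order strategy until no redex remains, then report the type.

reduction (normal order):
  (fun (q : forall (κ : Type0), forall (n : κ), κ) => q) (fun (g : Type0) => fun (σ : g) => (fun (i : g) => i) σ)
  ~> fun (q : Type0) => fun (κ : q) => (fun (n : q) => n) κ
  ~> fun (q : Type0) => fun (κ : q) => κ
type:
  forall (q : Type0), forall (κ : q), q


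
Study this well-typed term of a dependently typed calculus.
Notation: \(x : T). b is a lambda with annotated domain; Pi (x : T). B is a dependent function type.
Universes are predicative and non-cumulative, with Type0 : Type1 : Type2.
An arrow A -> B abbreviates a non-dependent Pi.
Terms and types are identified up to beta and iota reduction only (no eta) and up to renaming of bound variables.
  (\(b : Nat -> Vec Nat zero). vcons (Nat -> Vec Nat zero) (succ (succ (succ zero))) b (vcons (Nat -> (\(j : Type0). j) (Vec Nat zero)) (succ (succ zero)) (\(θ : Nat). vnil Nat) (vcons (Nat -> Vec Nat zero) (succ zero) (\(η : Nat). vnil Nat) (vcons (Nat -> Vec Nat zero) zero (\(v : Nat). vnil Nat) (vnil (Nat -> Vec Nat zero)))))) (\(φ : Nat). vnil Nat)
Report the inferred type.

type:
  Vec (Nat -> Vec Nat zero) (succ (succ (succ (succ zero))))


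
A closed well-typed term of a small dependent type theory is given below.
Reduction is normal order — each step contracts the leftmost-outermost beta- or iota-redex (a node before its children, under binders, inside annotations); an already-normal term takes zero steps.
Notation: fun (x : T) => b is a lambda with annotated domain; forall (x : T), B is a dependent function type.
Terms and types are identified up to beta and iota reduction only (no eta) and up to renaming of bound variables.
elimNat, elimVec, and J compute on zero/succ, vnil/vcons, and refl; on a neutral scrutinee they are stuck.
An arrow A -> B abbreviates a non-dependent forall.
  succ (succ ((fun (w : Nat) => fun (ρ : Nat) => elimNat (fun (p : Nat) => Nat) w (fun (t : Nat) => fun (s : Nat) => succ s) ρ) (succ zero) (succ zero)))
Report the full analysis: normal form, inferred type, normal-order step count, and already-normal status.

normal form:
  succ (succ (succ (succ zero)))
inferred type:
  Nat
reduction steps (normal order): 6
started in normal form: no
first contracted redex: a beta-redex


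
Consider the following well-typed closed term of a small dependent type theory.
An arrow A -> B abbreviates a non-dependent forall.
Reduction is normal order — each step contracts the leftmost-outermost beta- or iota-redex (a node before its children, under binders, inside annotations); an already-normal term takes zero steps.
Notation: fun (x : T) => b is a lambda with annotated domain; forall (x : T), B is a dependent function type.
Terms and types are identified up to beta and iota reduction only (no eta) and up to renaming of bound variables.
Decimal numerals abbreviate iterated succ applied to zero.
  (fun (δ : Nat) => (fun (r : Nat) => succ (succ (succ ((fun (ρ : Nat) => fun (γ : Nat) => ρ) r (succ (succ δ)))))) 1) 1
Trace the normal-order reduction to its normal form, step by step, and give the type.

normal-order reduction sequence:
  (fun (δ : Nat) => (fun (r : Nat) => succ (succ (succ ((fun (ρ : Nat) => fun (γ : Nat) => ρ) r (succ (succ δ)))))) 1) 1
  ~> (fun (δ : Nat) => succ (succ (succ ((fun (r : Nat) => fun (ρ : Nat) => r) δ 3)))) 1
  ~> succ (succ (succ ((fun (δ : Nat) => fun (r : Nat) => δ) 1 3)))
  ~> succ (succ (succ ((fun (δ : Nat) => 1) 3)))
  ~> 4
type:
  Nat


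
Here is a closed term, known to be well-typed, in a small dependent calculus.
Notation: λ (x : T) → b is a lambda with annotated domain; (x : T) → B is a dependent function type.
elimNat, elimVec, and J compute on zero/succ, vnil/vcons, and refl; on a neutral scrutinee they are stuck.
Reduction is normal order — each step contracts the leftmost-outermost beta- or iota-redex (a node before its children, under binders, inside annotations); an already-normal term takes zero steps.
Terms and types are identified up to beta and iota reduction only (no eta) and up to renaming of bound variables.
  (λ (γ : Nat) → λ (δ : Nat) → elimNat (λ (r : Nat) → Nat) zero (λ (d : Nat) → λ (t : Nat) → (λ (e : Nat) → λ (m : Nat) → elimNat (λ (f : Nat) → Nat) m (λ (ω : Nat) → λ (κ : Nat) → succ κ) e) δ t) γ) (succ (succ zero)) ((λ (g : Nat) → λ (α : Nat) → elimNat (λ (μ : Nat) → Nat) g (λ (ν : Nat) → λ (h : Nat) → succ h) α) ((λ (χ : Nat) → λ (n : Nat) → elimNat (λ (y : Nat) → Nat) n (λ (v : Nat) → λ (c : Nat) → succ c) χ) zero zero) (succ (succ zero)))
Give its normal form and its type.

resulting normal form:
  succ (succ (succ (succ zero)))
type:
  Nat


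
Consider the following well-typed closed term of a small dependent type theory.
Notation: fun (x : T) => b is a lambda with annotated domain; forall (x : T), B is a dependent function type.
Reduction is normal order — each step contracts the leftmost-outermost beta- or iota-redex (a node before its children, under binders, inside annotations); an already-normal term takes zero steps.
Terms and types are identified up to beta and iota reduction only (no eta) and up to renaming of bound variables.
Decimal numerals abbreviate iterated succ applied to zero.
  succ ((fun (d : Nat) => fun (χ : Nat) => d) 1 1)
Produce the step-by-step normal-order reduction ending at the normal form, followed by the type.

normal-order reduction sequence:
  succ ((fun (d : Nat) => fun (χ : Nat) => d) 1 1)
  ~> succ ((fun (d : Nat) => 1) 1)
  ~> 2
type:
  Nat


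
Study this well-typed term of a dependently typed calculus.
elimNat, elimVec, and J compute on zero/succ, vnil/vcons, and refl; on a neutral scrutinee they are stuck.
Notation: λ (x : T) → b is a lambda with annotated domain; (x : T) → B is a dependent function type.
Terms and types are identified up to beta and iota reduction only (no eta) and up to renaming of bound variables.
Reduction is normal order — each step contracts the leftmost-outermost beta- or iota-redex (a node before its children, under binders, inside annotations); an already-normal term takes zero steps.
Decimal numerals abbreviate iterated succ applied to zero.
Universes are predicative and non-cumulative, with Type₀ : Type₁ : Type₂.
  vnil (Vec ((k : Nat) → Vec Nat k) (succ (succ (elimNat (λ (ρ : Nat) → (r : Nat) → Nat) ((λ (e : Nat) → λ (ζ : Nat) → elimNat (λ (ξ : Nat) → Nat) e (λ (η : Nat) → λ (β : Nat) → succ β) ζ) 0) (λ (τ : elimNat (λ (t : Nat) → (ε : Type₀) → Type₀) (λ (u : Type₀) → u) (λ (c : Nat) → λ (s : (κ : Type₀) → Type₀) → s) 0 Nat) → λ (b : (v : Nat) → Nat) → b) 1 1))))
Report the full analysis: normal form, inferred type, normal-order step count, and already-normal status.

reduced normal form:
  vnil (Vec ((k : Nat) → Vec Nat k) 3)
type:
  Vec (Vec ((k : Nat) → Vec Nat k) 3) 0
steps to reach normal form (normal order): 10
term was already normal: no
first contracted redex: an elimNat iota-redex


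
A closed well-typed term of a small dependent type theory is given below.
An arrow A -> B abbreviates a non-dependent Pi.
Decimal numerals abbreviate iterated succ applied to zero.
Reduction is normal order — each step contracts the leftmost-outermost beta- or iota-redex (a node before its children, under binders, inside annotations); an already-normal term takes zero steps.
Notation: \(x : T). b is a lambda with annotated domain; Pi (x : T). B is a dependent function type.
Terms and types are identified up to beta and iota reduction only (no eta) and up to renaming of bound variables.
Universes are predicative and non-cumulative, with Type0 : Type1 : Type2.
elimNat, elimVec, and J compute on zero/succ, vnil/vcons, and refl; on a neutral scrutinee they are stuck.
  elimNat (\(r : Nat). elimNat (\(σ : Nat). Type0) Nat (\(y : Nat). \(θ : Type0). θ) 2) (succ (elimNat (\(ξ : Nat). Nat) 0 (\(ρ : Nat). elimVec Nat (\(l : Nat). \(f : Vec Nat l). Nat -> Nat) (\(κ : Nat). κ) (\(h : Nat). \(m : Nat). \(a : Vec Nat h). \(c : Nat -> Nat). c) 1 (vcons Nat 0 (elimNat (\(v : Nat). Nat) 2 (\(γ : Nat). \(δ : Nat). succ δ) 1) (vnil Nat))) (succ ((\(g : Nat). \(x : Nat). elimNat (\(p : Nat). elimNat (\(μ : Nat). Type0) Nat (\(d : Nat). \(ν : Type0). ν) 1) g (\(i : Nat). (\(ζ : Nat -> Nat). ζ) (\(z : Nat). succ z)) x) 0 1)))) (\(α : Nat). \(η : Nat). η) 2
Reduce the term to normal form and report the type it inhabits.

resulting normal form:
  1
the term's type:
  Nat


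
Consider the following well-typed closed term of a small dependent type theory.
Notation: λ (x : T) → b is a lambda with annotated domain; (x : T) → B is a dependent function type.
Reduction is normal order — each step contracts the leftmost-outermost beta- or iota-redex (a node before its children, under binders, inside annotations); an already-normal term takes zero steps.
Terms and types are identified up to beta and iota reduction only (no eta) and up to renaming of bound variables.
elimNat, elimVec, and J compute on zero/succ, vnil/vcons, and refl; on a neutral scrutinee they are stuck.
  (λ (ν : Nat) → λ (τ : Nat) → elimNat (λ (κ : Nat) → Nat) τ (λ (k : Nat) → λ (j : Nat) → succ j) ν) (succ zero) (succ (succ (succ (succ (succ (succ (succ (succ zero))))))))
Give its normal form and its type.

reduced normal form:
  succ (succ (succ (succ (succ (succ (succ (succ (succ zero))))))))
inferred type:
  Nat
observation: normalization takes exactly 6 steps under the normal-order strategy.


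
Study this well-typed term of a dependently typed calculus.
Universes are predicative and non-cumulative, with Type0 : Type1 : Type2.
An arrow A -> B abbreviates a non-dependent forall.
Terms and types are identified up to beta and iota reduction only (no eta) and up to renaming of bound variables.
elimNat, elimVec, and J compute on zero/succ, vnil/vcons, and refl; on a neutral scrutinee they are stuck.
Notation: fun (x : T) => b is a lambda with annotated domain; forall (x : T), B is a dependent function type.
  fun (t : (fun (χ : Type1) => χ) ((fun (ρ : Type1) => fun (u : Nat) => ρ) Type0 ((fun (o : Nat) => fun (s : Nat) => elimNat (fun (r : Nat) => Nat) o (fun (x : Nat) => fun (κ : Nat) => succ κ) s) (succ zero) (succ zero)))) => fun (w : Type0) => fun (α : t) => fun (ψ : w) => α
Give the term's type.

type:
  forall (t : Type0), forall (χ : Type0), t -> χ -> t


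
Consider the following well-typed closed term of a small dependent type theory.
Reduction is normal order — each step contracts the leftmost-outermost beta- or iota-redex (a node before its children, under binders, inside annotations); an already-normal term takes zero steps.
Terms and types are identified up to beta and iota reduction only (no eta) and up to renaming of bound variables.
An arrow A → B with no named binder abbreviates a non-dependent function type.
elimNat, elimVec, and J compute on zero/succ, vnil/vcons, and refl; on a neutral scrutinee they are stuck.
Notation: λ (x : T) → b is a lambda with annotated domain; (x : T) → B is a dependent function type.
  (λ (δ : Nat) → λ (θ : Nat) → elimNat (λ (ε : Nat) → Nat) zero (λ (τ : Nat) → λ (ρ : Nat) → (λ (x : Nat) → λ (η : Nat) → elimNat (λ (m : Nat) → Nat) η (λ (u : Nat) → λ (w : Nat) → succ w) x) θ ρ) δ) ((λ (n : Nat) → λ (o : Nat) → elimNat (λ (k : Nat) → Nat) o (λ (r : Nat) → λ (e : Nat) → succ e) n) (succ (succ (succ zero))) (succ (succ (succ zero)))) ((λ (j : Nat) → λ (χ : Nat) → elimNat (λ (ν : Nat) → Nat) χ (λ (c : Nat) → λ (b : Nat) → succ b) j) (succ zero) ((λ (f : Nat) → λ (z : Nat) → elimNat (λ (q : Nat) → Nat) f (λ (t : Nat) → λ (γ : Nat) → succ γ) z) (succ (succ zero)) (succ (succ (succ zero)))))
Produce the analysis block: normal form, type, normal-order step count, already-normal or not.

resulting normal form:
  succ (succ (succ (succ (succ (succ (succ (succ (succ (succ (succ (succ (succ (succ (succ (succ (succ (succ (succ (succ (succ (succ (succ (succ (succ (succ (succ (succ (succ (succ (succ (succ (succ (succ (succ (succ zero)))))))))))))))))))))))))))))))))))
inferred type:
  Nat
reduction steps (normal order): 72
started in normal form: no
first contracted redex: a beta-redex


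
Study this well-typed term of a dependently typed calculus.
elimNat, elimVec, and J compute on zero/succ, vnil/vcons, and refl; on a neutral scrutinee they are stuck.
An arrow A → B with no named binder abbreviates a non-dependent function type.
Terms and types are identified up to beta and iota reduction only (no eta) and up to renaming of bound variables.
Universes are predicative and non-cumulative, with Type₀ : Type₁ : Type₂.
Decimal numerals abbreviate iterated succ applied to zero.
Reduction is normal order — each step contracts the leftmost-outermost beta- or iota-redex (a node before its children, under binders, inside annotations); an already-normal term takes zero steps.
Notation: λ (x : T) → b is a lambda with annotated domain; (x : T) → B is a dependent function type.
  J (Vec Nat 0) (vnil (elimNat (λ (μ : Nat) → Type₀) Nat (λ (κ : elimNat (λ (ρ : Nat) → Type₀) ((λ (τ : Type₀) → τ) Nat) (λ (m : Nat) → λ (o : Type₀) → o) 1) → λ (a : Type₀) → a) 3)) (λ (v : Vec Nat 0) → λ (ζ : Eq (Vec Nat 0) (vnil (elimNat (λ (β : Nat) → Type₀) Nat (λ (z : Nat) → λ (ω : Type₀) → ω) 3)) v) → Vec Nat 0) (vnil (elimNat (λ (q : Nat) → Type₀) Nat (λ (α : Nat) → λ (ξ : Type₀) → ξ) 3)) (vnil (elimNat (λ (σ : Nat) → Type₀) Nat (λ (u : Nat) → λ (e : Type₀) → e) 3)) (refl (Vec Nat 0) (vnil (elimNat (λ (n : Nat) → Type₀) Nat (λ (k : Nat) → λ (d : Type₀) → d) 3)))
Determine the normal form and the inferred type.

normal form:
  vnil Nat
the term's type:
  Vec Nat 0


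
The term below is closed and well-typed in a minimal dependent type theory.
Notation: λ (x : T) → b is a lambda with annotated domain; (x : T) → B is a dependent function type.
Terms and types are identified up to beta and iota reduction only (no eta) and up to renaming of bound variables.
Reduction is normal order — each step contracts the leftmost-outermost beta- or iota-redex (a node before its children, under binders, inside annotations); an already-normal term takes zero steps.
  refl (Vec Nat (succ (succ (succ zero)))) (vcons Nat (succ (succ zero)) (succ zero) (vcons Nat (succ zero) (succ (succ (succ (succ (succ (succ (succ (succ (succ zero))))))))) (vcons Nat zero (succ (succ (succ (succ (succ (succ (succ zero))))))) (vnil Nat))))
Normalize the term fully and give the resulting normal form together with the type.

reduced normal form:
  refl (Vec Nat (succ (succ (succ zero)))) (vcons Nat (succ (succ zero)) (succ zero) (vcons Nat (succ zero) (succ (succ (succ (succ (succ (succ (succ (succ (succ zero))))))))) (vcons Nat zero (succ (succ (succ (succ (succ (succ (succ zero))))))) (vnil Nat))))
the term's type:
  Eq (Vec Nat (succ (succ (succ zero)))) (vcons Nat (succ (succ zero)) (succ zero) (vcons Nat (succ zero) (succ (succ (succ (succ (succ (succ (succ (succ (succ zero))))))))) (vcons Nat zero (succ (succ (succ (succ (succ (succ (succ zero))))))) (vnil Nat)))) (vcons Nat (succ (succ zero)) (succ zero) (vcons Nat (succ zero) (succ (succ (succ (succ (succ (succ (succ (succ (succ zero))))))))) (vcons Nat zero (succ (succ (succ (succ (succ (succ (succ zero))))))) (vnil Nat))))


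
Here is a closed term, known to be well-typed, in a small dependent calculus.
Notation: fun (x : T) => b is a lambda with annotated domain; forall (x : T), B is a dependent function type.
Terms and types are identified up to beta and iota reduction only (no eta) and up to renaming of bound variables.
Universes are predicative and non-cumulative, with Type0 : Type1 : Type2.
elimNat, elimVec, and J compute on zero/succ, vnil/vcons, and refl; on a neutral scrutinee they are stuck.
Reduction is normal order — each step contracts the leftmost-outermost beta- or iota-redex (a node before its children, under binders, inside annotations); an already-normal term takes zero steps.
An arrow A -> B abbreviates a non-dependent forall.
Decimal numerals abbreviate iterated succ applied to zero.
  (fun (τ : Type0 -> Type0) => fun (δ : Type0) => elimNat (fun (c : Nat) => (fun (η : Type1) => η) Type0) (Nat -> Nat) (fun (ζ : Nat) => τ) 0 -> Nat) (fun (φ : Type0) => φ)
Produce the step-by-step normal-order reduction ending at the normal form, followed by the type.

normal-order reduction:
  (fun (τ : Type0 -> Type0) => fun (δ : Type0) => elimNat (fun (c : Nat) => (fun (η : Type1) => η) Type0) (Nat -> Nat) (fun (ζ : Nat) => τ) 0 -> Nat) (fun (φ : Type0) => φ)
  ~> fun (τ : Type0) => elimNat (fun (δ : Nat) => (fun (c : Type1) => c) Type0) (Nat -> Nat) (fun (η : Nat) => fun (ζ : Type0) => ζ) 0 -> Nat
  ~> fun (τ : Type0) => (Nat -> Nat) -> Nat
the term's type:
  Type0 -> Type0


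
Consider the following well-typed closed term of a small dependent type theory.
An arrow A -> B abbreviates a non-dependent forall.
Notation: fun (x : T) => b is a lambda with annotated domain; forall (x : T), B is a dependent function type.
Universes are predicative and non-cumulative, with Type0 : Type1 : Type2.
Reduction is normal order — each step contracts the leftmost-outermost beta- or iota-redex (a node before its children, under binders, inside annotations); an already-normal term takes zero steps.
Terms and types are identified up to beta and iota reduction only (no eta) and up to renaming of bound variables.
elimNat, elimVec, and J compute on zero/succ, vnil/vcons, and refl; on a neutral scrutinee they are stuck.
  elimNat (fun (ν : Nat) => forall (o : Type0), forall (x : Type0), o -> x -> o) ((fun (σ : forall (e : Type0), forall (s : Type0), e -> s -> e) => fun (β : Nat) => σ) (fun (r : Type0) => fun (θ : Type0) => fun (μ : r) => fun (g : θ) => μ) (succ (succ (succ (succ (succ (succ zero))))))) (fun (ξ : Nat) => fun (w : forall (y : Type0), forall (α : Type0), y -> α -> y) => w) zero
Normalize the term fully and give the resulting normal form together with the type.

normal form:
  fun (ν : Type0) => fun (o : Type0) => fun (x : ν) => fun (σ : o) => x
the term's type:
  forall (ν : Type0), forall (o : Type0), ν -> o -> ν
observation: normalization takes exactly 3 steps under the normal-order strategy.


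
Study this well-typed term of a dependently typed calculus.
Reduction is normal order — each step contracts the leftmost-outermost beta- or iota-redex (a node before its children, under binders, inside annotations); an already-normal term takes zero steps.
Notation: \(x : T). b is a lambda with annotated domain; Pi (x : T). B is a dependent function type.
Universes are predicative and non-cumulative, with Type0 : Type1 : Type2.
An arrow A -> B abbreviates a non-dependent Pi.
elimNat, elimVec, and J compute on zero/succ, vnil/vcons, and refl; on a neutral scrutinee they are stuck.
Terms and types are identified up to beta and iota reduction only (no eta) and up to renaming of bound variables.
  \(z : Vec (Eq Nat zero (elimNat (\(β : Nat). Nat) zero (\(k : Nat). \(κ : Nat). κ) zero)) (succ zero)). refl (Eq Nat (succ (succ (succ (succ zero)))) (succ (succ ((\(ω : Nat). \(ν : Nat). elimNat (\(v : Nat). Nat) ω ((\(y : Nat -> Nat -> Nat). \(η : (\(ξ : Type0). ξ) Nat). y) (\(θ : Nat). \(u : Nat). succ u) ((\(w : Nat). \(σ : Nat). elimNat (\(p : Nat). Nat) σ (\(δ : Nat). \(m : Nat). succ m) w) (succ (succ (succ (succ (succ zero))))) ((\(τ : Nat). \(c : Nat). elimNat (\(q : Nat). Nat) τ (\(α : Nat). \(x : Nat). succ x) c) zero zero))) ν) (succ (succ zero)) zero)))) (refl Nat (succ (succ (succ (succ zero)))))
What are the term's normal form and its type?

resulting normal form:
  \(z : Vec (Eq Nat zero zero) (succ zero)). refl (Eq Nat (succ (succ (succ (succ zero)))) (succ (succ (succ (succ zero))))) (refl Nat (succ (succ (succ (succ zero)))))
inferred type:
  Vec (Eq Nat zero zero) (succ zero) -> Eq (Eq Nat (succ (succ (succ (succ zero)))) (succ (succ (succ (succ zero))))) (refl Nat (succ (succ (succ (succ zero))))) (refl Nat (succ (succ (succ (succ zero)))))
observation: the leftmost-outermost redex is an elimNat iota-redex, and normalization takes 4 steps.
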